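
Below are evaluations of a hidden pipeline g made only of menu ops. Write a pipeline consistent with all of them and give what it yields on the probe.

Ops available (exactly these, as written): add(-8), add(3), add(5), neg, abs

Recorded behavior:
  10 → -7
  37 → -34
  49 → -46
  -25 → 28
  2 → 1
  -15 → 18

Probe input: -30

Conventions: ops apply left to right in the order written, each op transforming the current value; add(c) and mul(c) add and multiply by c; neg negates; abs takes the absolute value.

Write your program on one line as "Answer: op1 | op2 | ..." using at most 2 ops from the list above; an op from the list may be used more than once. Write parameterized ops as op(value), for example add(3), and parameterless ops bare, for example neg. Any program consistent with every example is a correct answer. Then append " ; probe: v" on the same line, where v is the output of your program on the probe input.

neg | add(3) ; probe: 33

Check, running the answer program on each example:
  10 -> -10 -> -7
  37 -> -37 -> -34
  49 -> -49 -> -46
  -25 -> 25 -> 28
  2 -> -2 -> 1
  -15 -> 15 -> 18
  probe: -30 -> 30 -> 33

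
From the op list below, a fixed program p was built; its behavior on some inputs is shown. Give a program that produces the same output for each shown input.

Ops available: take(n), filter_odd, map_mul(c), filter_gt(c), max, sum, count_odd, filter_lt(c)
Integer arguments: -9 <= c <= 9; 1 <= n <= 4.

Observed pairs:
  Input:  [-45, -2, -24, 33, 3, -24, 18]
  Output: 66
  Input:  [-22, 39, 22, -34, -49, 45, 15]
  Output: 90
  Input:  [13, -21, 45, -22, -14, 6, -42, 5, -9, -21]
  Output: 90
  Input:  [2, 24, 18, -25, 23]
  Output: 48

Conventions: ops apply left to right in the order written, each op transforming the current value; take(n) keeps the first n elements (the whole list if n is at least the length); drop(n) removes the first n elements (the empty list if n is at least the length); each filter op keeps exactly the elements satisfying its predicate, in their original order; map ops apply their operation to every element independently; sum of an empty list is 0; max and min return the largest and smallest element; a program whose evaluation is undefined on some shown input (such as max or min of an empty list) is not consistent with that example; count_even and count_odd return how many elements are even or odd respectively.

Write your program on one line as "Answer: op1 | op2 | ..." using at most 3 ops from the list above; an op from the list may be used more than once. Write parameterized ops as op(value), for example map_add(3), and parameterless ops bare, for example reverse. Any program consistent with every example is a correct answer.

filter_gt(-2) | map_mul(2) | max

Check, running the answer program on each example:
  [-45, -2, -24, 33, 3, -24, 18] -> [33, 3, 18] -> [66, 6, 36] -> 66
  [-22, 39, 22, -34, -49, 45, 15] -> [39, 22, 45, 15] -> [78, 44, 90, 30] -> 90
  [13, -21, 45, -22, -14, 6, -42, 5, -9, -21] -> [13, 45, 6, 5] -> [26, 90, 12, 10] -> 90
  [2, 24, 18, -25, 23] -> [2, 24, 18, 23] -> [4, 48, 36, 46] -> 48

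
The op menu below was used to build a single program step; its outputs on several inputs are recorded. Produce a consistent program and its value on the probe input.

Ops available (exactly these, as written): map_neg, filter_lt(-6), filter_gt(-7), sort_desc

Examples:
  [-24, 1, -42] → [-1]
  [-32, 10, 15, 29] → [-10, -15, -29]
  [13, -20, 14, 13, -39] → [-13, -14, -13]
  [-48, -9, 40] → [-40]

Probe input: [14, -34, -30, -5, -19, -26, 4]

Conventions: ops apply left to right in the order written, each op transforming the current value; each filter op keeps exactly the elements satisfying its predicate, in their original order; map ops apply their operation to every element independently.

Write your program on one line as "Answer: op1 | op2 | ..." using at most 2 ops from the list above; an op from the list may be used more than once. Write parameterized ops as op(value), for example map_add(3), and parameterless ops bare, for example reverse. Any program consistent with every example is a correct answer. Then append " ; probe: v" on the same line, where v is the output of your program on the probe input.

filter_gt(-7) | map_neg ; probe: [-14, 5, -4]

Check, running the answer program on each example:
  [-24, 1, -42] -> [1] -> [-1]
  [-32, 10, 15, 29] -> [10, 15, 29] -> [-10, -15, -29]
  [13, -20, 14, 13, -39] -> [13, 14, 13] -> [-13, -14, -13]
  [-48, -9, 40] -> [40] -> [-40]
  probe: [14, -34, -30, -5, -19, -26, 4] -> [14, -5, 4] -> [-14, 5, -4]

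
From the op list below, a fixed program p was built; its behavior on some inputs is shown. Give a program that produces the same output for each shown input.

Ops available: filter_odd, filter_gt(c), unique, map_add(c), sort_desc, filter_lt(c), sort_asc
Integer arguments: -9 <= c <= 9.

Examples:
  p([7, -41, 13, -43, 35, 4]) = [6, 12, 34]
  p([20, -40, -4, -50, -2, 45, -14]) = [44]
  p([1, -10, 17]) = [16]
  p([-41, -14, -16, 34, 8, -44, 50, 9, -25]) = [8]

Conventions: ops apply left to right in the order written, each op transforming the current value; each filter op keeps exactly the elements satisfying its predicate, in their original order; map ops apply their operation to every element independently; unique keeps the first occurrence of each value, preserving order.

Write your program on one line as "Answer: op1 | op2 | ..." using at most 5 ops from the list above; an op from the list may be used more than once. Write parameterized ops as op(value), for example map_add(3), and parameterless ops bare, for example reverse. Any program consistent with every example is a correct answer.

map_add(8) | filter_odd | map_add(-9) | filter_gt(4)

Check, running the answer program on each example:
  [7, -41, 13, -43, 35, 4] -> [15, -33, 21, -35, 43, 12] -> [15, -33, 21, -35, 43] -> [6, -42, 12, -44, 34] -> [6, 12, 34]
  [20, -40, -4, -50, -2, 45, -14] -> [28, -32, 4, -42, 6, 53, -6] -> [53] -> [44] -> [44]
  [1, -10, 17] -> [9, -2, 25] -> [9, 25] -> [0, 16] -> [16]
  [-41, -14, -16, 34, 8, -44, 50, 9, -25] -> [-33, -6, -8, 42, 16, -36, 58, 17, -17] -> [-33, 17, -17] -> [-42, 8, -26] -> [8]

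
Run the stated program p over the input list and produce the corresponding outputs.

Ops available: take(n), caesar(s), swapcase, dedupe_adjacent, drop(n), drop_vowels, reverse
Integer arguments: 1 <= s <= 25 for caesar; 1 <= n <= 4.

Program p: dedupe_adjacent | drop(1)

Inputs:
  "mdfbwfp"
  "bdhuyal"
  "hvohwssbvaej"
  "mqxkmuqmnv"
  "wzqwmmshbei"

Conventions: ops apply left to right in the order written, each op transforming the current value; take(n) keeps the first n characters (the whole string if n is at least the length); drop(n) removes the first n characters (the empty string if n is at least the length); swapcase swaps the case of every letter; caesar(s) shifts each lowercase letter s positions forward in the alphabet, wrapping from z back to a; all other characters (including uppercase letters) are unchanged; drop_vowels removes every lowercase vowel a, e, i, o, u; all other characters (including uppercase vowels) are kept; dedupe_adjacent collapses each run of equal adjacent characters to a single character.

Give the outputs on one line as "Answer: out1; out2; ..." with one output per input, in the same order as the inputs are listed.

"dfbwfp"; "dhuyal"; "vohwsbvaej"; "qxkmuqmnv"; "zqwmshbei"

Execution, op by op:
  "mdfbwfp" -> "mdfbwfp" -> "dfbwfp"
  "bdhuyal" -> "bdhuyal" -> "dhuyal"
  "hvohwssbvaej" -> "hvohwsbvaej" -> "vohwsbvaej"
  "mqxkmuqmnv" -> "mqxkmuqmnv" -> "qxkmuqmnv"
  "wzqwmmshbei" -> "wzqwmshbei" -> "zqwmshbei"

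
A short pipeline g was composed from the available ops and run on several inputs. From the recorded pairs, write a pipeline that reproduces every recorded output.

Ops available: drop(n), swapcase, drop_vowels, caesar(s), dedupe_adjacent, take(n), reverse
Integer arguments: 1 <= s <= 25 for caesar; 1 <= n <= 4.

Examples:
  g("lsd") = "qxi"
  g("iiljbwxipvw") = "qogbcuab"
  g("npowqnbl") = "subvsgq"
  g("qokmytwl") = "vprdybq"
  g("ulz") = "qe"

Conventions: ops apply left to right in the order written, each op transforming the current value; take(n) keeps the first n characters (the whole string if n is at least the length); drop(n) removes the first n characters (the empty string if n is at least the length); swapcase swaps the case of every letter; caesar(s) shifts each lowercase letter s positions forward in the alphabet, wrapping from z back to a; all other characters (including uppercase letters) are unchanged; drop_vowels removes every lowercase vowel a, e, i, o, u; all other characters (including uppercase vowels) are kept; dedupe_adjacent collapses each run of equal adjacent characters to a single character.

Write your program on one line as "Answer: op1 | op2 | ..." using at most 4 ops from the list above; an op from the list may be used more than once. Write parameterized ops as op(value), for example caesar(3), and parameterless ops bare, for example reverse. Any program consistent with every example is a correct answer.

drop_vowels | reverse | caesar(5) | reverse

Check, running the answer program on each example:
  "lsd" -> "lsd" -> "dsl" -> "ixq" -> "qxi"
  "iiljbwxipvw" -> "ljbwxpvw" -> "wvpxwbjl" -> "baucbgoq" -> "qogbcuab"
  "npowqnbl" -> "npwqnbl" -> "lbnqwpn" -> "qgsvbus" -> "subvsgq"
  "qokmytwl" -> "qkmytwl" -> "lwtymkq" -> "qbydrpv" -> "vprdybq"
  "ulz" -> "lz" -> "zl" -> "eq" -> "qe"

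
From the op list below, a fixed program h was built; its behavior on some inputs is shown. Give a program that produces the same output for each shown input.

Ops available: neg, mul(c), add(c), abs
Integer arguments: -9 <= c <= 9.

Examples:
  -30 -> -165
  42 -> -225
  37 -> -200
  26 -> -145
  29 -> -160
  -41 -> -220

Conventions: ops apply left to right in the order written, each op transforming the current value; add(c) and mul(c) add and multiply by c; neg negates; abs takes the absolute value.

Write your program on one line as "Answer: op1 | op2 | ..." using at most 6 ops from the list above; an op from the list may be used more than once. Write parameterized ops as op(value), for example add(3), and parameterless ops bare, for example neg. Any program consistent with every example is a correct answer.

abs | add(-1) | neg | add(-4) | neg | mul(-5)

Check, running the answer program on each example:
  -30 -> 30 -> 29 -> -29 -> -33 -> 33 -> -165
  42 -> 42 -> 41 -> -41 -> -45 -> 45 -> -225
  37 -> 37 -> 36 -> -36 -> -40 -> 40 -> -200
  26 -> 26 -> 25 -> -25 -> -29 -> 29 -> -145
  29 -> 29 -> 28 -> -28 -> -32 -> 32 -> -160
  -41 -> 41 -> 40 -> -40 -> -44 -> 44 -> -220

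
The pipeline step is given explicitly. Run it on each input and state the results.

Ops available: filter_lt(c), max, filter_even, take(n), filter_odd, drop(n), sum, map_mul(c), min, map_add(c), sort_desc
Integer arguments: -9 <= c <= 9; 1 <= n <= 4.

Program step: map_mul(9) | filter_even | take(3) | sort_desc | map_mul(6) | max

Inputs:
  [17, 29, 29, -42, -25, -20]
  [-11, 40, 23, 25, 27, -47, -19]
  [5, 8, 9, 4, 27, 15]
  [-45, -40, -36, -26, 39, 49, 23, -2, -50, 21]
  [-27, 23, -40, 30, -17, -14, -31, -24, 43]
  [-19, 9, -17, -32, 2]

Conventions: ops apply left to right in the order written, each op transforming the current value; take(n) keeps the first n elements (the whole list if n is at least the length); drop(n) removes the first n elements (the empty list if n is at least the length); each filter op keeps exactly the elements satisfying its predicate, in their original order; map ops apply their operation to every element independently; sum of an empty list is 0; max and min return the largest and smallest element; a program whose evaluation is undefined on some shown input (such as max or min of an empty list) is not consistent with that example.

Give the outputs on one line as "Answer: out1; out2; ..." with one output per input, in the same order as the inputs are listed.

Execution, op by op:
  [17, 29, 29, -42, -25, -20] -> [153, 261, 261, -378, -225, -180] -> [-378, -180] -> [-378, -180] -> [-180, -378] -> [-1080, -2268] -> -1080
  [-11, 40, 23, 25, 27, -47, -19] -> [-99, 360, 207, 225, 243, -423, -171] -> [360] -> [360] -> [360] -> [2160] -> 2160
  [5, 8, 9, 4, 27, 15] -> [45, 72, 81, 36, 243, 135] -> [72, 36] -> [72, 36] -> [72, 36] -> [432, 216] -> 432
  [-45, -40, -36, -26, 39, 49, 23, -2, -50, 21] -> [-405, -360, -324, -234, 351, 441, 207, -18, -450, 189] -> [-360, -324, -234, -18, -450] -> [-360, -324, -234] -> [-234, -324, -360] -> [-1404, -1944, -2160] -> -1404
  [-27, 23, -40, 30, -17, -14, -31, -24, 43] -> [-243, 207, -360, 270, -153, -126, -279, -216, 387] -> [-360, 270, -126, -216] -> [-360, 270, -126] -> [270, -126, -360] -> [1620, -756, -2160] -> 1620
  [-19, 9, -17, -32, 2] -> [-171, 81, -153, -288, 18] -> [-288, 18] -> [-288, 18] -> [18, -288] -> [108, -1728] -> 108

-1080; 2160; 432; -1404; 1620; 108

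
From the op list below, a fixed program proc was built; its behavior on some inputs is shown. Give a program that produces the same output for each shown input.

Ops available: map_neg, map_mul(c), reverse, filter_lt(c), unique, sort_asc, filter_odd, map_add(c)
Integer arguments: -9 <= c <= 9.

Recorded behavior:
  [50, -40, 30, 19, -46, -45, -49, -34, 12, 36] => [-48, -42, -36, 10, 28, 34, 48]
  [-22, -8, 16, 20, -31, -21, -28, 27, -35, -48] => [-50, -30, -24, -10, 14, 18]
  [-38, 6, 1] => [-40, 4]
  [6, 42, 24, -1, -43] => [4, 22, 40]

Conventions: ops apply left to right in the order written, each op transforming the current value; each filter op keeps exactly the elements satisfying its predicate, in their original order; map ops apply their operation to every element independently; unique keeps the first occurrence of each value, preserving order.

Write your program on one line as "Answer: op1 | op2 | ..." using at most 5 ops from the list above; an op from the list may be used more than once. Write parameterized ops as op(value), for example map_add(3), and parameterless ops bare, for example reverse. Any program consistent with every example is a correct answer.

reverse | map_add(-9) | filter_odd | map_add(7) | sort_asc

Check, running the answer program on each example:
  [50, -40, 30, 19, -46, -45, -49, -34, 12, 36] -> [36, 12, -34, -49, -45, -46, 19, 30, -40, 50] -> [27, 3, -43, -58, -54, -55, 10, 21, -49, 41] -> [27, 3, -43, -55, 21, -49, 41] -> [34, 10, -36, -48, 28, -42, 48] -> [-48, -42, -36, 10, 28, 34, 48]
  [-22, -8, 16, 20, -31, -21, -28, 27, -35, -48] -> [-48, -35, 27, -28, -21, -31, 20, 16, -8, -22] -> [-57, -44, 18, -37, -30, -40, 11, 7, -17, -31] -> [-57, -37, 11, 7, -17, -31] -> [-50, -30, 18, 14, -10, -24] -> [-50, -30, -24, -10, 14, 18]
  [-38, 6, 1] -> [1, 6, -38] -> [-8, -3, -47] -> [-3, -47] -> [4, -40] -> [-40, 4]
  [6, 42, 24, -1, -43] -> [-43, -1, 24, 42, 6] -> [-52, -10, 15, 33, -3] -> [15, 33, -3] -> [22, 40, 4] -> [4, 22, 40]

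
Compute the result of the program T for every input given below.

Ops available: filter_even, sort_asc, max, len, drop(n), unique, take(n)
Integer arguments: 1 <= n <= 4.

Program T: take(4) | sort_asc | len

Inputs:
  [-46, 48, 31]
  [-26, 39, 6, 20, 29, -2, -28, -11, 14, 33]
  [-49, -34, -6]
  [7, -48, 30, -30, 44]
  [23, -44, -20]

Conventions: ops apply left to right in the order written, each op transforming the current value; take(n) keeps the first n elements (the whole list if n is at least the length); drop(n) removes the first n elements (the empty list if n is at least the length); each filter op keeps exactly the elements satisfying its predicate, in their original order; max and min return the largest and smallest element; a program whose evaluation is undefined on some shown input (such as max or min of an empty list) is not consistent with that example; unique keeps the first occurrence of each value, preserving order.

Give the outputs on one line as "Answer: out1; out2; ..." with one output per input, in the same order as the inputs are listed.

Execution, op by op:
  [-46, 48, 31] -> [-46, 48, 31] -> [-46, 31, 48] -> 3
  [-26, 39, 6, 20, 29, -2, -28, -11, 14, 33] -> [-26, 39, 6, 20] -> [-26, 6, 20, 39] -> 4
  [-49, -34, -6] -> [-49, -34, -6] -> [-49, -34, -6] -> 3
  [7, -48, 30, -30, 44] -> [7, -48, 30, -30] -> [-48, -30, 7, 30] -> 4
  [23, -44, -20] -> [23, -44, -20] -> [-44, -20, 23] -> 3

3; 4; 3; 4; 3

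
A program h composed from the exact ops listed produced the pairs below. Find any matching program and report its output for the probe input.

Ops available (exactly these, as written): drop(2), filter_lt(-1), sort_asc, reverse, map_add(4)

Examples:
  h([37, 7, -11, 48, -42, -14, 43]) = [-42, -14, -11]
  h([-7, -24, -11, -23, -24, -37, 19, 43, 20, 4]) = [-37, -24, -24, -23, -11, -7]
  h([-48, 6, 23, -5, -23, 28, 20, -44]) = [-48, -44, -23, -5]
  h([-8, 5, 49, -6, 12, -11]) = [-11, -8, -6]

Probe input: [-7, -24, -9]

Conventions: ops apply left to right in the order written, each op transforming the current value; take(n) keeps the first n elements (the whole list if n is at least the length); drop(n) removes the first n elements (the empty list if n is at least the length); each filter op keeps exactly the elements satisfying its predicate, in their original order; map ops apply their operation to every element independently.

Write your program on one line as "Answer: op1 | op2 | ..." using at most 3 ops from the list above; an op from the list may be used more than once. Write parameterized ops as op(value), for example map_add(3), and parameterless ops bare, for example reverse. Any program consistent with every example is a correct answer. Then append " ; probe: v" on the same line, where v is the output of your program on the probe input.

filter_lt(-1) | reverse | sort_asc ; probe: [-24, -9, -7]

Check, running the answer program on each example:
  [37, 7, -11, 48, -42, -14, 43] -> [-11, -42, -14] -> [-14, -42, -11] -> [-42, -14, -11]
  [-7, -24, -11, -23, -24, -37, 19, 43, 20, 4] -> [-7, -24, -11, -23, -24, -37] -> [-37, -24, -23, -11, -24, -7] -> [-37, -24, -24, -23, -11, -7]
  [-48, 6, 23, -5, -23, 28, 20, -44] -> [-48, -5, -23, -44] -> [-44, -23, -5, -48] -> [-48, -44, -23, -5]
  [-8, 5, 49, -6, 12, -11] -> [-8, -6, -11] -> [-11, -6, -8] -> [-11, -8, -6]
  probe: [-7, -24, -9] -> [-7, -24, -9] -> [-9, -24, -7] -> [-24, -9, -7]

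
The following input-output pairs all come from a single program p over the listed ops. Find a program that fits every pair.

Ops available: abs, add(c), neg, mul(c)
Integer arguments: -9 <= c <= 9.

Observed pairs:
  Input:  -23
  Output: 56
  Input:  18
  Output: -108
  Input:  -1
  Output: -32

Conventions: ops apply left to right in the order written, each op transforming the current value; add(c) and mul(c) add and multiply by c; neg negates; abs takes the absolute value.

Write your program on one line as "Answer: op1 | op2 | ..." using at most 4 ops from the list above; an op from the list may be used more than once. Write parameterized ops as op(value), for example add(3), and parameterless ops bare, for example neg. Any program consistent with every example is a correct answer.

add(6) | add(-1) | add(4) | mul(-4)

Check, running the answer program on each example:
  -23 -> -17 -> -18 -> -14 -> 56
  18 -> 24 -> 23 -> 27 -> -108
  -1 -> 5 -> 4 -> 8 -> -32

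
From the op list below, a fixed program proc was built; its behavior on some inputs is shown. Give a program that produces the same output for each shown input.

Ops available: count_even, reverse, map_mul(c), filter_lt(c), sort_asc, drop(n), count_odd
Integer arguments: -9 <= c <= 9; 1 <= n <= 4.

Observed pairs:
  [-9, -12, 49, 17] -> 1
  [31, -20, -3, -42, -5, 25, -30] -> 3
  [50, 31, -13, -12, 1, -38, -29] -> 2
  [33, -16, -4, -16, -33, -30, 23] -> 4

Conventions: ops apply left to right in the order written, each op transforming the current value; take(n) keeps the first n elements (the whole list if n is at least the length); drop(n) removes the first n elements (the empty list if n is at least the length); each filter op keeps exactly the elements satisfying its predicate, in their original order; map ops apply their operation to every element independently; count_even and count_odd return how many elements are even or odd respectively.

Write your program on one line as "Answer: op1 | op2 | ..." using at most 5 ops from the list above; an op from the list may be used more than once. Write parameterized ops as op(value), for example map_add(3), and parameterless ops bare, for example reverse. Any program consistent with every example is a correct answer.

map_mul(9) | filter_lt(-1) | sort_asc | count_even

Check, running the answer program on each example:
  [-9, -12, 49, 17] -> [-81, -108, 441, 153] -> [-81, -108] -> [-108, -81] -> 1
  [31, -20, -3, -42, -5, 25, -30] -> [279, -180, -27, -378, -45, 225, -270] -> [-180, -27, -378, -45, -270] -> [-378, -270, -180, -45, -27] -> 3
  [50, 31, -13, -12, 1, -38, -29] -> [450, 279, -117, -108, 9, -342, -261] -> [-117, -108, -342, -261] -> [-342, -261, -117, -108] -> 2
  [33, -16, -4, -16, -33, -30, 23] -> [297, -144, -36, -144, -297, -270, 207] -> [-144, -36, -144, -297, -270] -> [-297, -270, -144, -144, -36] -> 4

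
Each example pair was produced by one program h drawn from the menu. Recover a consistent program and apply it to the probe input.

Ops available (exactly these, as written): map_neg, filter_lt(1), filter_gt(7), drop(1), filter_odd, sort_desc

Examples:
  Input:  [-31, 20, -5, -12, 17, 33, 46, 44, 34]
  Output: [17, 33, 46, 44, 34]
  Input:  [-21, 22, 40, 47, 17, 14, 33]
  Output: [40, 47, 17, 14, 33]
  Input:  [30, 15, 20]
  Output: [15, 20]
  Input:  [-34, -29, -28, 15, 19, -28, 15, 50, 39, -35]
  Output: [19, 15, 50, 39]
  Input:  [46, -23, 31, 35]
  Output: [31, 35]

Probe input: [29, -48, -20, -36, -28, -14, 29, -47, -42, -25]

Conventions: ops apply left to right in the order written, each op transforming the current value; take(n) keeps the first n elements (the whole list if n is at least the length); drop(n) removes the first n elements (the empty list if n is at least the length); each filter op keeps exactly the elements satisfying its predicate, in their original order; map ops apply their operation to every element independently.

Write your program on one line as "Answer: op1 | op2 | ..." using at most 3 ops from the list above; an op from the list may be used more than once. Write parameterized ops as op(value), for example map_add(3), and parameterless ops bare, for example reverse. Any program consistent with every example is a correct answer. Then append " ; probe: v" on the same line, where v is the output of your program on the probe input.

filter_gt(7) | drop(1) ; probe: [29]

Check, running the answer program on each example:
  [-31, 20, -5, -12, 17, 33, 46, 44, 34] -> [20, 17, 33, 46, 44, 34] -> [17, 33, 46, 44, 34]
  [-21, 22, 40, 47, 17, 14, 33] -> [22, 40, 47, 17, 14, 33] -> [40, 47, 17, 14, 33]
  [30, 15, 20] -> [30, 15, 20] -> [15, 20]
  [-34, -29, -28, 15, 19, -28, 15, 50, 39, -35] -> [15, 19, 15, 50, 39] -> [19, 15, 50, 39]
  [46, -23, 31, 35] -> [46, 31, 35] -> [31, 35]
  probe: [29, -48, -20, -36, -28, -14, 29, -47, -42, -25] -> [29, 29] -> [29]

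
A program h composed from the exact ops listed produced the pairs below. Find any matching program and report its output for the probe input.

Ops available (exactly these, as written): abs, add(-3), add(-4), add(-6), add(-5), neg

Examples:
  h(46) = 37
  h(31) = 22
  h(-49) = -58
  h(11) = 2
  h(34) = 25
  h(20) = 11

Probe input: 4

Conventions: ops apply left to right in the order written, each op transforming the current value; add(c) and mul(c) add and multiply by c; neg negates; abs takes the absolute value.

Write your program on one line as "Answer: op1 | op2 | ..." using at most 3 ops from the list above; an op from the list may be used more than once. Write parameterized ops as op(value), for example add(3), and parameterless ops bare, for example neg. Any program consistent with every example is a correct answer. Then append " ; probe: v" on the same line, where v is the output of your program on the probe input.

add(-4) | add(-5) ; probe: -5

Check, running the answer program on each example:
  46 -> 42 -> 37
  31 -> 27 -> 22
  -49 -> -53 -> -58
  11 -> 7 -> 2
  34 -> 30 -> 25
  20 -> 16 -> 11
  probe: 4 -> 0 -> -5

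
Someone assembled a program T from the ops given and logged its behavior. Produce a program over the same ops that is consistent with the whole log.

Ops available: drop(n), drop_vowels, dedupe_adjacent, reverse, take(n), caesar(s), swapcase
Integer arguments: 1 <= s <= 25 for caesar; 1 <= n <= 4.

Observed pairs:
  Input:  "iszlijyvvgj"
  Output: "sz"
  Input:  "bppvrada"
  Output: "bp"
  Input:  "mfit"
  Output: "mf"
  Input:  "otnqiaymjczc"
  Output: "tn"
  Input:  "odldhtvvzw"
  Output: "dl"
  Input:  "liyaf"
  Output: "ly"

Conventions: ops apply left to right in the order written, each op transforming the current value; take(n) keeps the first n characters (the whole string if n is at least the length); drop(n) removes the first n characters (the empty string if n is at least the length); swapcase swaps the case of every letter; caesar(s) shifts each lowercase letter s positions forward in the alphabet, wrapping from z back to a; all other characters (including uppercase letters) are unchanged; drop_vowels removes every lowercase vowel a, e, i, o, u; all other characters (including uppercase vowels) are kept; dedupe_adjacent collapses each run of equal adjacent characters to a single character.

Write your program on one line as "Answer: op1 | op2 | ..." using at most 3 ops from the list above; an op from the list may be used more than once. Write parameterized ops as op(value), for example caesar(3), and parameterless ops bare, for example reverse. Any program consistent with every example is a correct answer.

drop_vowels | dedupe_adjacent | take(2)

Check, running the answer program on each example:
  "iszlijyvvgj" -> "szljyvvgj" -> "szljyvgj" -> "sz"
  "bppvrada" -> "bppvrd" -> "bpvrd" -> "bp"
  "mfit" -> "mft" -> "mft" -> "mf"
  "otnqiaymjczc" -> "tnqymjczc" -> "tnqymjczc" -> "tn"
  "odldhtvvzw" -> "dldhtvvzw" -> "dldhtvzw" -> "dl"
  "liyaf" -> "lyf" -> "lyf" -> "ly"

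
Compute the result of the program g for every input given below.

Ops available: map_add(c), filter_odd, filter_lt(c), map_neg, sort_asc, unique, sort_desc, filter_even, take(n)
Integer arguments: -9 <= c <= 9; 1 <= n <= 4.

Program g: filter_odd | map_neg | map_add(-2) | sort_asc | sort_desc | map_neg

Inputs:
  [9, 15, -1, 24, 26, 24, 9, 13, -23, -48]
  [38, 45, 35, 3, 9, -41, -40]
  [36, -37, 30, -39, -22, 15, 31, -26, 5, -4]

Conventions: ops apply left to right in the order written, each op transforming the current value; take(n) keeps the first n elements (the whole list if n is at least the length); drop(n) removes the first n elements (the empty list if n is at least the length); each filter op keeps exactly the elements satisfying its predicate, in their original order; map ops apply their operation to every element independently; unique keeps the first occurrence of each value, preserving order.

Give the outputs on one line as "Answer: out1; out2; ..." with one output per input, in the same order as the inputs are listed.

Execution, op by op:
  [9, 15, -1, 24, 26, 24, 9, 13, -23, -48] -> [9, 15, -1, 9, 13, -23] -> [-9, -15, 1, -9, -13, 23] -> [-11, -17, -1, -11, -15, 21] -> [-17, -15, -11, -11, -1, 21] -> [21, -1, -11, -11, -15, -17] -> [-21, 1, 11, 11, 15, 17]
  [38, 45, 35, 3, 9, -41, -40] -> [45, 35, 3, 9, -41] -> [-45, -35, -3, -9, 41] -> [-47, -37, -5, -11, 39] -> [-47, -37, -11, -5, 39] -> [39, -5, -11, -37, -47] -> [-39, 5, 11, 37, 47]
  [36, -37, 30, -39, -22, 15, 31, -26, 5, -4] -> [-37, -39, 15, 31, 5] -> [37, 39, -15, -31, -5] -> [35, 37, -17, -33, -7] -> [-33, -17, -7, 35, 37] -> [37, 35, -7, -17, -33] -> [-37, -35, 7, 17, 33]

[-21, 1, 11, 11, 15, 17]; [-39, 5, 11, 37, 47]; [-37, -35, 7, 17, 33]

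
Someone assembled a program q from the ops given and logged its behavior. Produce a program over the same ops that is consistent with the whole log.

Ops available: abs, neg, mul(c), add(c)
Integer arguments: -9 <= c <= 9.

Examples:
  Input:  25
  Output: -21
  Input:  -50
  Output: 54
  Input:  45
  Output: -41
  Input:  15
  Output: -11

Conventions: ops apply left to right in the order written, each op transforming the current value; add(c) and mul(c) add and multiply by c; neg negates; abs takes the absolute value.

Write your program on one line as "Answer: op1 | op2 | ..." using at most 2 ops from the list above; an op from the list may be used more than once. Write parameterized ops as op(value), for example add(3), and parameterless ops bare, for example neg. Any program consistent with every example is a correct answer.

add(-4) | neg

Check, running the answer program on each example:
  25 -> 21 -> -21
  -50 -> -54 -> 54
  45 -> 41 -> -41
  15 -> 11 -> -11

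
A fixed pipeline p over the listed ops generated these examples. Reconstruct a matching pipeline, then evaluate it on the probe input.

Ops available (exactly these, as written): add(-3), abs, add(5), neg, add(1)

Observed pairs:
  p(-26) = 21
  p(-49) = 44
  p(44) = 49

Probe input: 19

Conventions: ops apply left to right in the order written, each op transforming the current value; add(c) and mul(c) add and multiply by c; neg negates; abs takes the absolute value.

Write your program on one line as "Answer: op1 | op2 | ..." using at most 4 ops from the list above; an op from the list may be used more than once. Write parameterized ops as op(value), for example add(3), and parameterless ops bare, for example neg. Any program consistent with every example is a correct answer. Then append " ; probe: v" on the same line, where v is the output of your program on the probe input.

add(5) | neg | abs ; probe: 24

Check, running the answer program on each example:
  -26 -> -21 -> 21 -> 21
  -49 -> -44 -> 44 -> 44
  44 -> 49 -> -49 -> 49
  probe: 19 -> 24 -> -24 -> 24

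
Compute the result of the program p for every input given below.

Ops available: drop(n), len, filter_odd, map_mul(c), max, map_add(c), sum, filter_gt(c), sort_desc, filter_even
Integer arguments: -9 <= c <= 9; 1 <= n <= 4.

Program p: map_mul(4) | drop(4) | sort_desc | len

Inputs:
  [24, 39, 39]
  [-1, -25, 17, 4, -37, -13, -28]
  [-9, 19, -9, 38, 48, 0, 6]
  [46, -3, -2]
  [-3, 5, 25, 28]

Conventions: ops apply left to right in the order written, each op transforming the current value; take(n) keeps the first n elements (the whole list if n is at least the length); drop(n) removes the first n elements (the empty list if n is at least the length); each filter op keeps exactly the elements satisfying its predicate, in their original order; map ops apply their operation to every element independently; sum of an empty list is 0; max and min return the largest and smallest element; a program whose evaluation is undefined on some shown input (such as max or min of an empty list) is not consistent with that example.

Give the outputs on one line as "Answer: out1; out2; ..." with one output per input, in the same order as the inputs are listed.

Execution, op by op:
  [24, 39, 39] -> [96, 156, 156] -> [] -> [] -> 0
  [-1, -25, 17, 4, -37, -13, -28] -> [-4, -100, 68, 16, -148, -52, -112] -> [-148, -52, -112] -> [-52, -112, -148] -> 3
  [-9, 19, -9, 38, 48, 0, 6] -> [-36, 76, -36, 152, 192, 0, 24] -> [192, 0, 24] -> [192, 24, 0] -> 3
  [46, -3, -2] -> [184, -12, -8] -> [] -> [] -> 0
  [-3, 5, 25, 28] -> [-12, 20, 100, 112] -> [] -> [] -> 0

0; 3; 3; 0; 0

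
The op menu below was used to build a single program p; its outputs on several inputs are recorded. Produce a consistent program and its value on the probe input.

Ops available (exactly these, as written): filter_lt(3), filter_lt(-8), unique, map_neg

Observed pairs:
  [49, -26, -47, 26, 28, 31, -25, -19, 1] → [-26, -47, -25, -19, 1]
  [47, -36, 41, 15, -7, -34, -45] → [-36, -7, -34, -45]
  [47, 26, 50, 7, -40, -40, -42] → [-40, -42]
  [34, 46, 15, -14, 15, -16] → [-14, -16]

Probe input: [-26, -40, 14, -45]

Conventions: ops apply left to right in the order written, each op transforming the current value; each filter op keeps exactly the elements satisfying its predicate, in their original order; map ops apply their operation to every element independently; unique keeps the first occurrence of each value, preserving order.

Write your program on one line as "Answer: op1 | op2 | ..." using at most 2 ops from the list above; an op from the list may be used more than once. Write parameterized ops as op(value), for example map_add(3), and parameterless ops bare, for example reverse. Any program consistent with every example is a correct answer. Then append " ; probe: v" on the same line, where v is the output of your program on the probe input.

filter_lt(3) | unique ; probe: [-26, -40, -45]

Check, running the answer program on each example:
  [49, -26, -47, 26, 28, 31, -25, -19, 1] -> [-26, -47, -25, -19, 1] -> [-26, -47, -25, -19, 1]
  [47, -36, 41, 15, -7, -34, -45] -> [-36, -7, -34, -45] -> [-36, -7, -34, -45]
  [47, 26, 50, 7, -40, -40, -42] -> [-40, -40, -42] -> [-40, -42]
  [34, 46, 15, -14, 15, -16] -> [-14, -16] -> [-14, -16]
  probe: [-26, -40, 14, -45] -> [-26, -40, -45] -> [-26, -40, -45]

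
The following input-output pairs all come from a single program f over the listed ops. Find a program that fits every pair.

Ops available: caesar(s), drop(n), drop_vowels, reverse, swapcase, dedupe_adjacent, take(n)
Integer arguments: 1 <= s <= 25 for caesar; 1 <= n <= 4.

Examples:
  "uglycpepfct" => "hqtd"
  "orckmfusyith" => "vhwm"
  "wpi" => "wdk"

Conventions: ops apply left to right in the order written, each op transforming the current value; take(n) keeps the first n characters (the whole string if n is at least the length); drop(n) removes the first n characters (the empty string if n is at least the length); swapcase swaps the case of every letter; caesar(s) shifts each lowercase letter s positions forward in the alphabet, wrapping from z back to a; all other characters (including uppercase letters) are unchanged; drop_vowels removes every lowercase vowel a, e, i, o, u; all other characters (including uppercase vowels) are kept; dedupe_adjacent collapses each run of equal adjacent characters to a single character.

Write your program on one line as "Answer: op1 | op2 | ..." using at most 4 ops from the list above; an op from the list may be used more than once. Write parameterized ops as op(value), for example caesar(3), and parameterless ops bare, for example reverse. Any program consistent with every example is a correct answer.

caesar(14) | reverse | drop_vowels | take(4)

Check, running the answer program on each example:
  "uglycpepfct" -> "iuzmqdsdtqh" -> "hqtdsdqmzui" -> "hqtdsdqmz" -> "hqtd"
  "orckmfusyith" -> "cfqyatigmwhv" -> "vhwmgitayqfc" -> "vhwmgtyqfc" -> "vhwm"
  "wpi" -> "kdw" -> "wdk" -> "wdk" -> "wdk"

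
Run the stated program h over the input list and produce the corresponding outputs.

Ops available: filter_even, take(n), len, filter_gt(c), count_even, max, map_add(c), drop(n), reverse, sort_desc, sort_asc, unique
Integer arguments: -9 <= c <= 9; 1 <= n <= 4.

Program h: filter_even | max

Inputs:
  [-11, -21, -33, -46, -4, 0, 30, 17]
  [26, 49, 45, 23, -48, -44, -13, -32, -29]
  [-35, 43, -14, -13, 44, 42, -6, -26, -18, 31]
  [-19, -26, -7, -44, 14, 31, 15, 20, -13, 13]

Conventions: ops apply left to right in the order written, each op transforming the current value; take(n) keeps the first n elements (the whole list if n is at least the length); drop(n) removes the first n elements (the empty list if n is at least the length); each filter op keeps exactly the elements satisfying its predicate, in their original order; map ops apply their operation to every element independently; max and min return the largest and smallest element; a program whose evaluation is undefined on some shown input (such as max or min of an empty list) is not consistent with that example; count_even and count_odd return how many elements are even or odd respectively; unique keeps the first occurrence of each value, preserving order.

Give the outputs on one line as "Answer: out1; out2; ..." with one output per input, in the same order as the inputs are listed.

Execution, op by op:
  [-11, -21, -33, -46, -4, 0, 30, 17] -> [-46, -4, 0, 30] -> 30
  [26, 49, 45, 23, -48, -44, -13, -32, -29] -> [26, -48, -44, -32] -> 26
  [-35, 43, -14, -13, 44, 42, -6, -26, -18, 31] -> [-14, 44, 42, -6, -26, -18] -> 44
  [-19, -26, -7, -44, 14, 31, 15, 20, -13, 13] -> [-26, -44, 14, 20] -> 20

30; 26; 44; 20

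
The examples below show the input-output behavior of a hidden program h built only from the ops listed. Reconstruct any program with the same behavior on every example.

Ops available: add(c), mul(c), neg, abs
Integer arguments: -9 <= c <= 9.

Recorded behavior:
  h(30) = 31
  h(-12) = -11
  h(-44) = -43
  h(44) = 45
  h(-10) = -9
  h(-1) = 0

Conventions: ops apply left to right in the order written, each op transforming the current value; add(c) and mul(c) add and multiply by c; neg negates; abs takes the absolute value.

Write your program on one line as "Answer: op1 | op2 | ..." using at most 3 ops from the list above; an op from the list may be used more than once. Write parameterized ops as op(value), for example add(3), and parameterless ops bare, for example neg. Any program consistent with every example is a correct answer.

neg | add(-1) | neg

Check, running the answer program on each example:
  30 -> -30 -> -31 -> 31
  -12 -> 12 -> 11 -> -11
  -44 -> 44 -> 43 -> -43
  44 -> -44 -> -45 -> 45
  -10 -> 10 -> 9 -> -9
  -1 -> 1 -> 0 -> 0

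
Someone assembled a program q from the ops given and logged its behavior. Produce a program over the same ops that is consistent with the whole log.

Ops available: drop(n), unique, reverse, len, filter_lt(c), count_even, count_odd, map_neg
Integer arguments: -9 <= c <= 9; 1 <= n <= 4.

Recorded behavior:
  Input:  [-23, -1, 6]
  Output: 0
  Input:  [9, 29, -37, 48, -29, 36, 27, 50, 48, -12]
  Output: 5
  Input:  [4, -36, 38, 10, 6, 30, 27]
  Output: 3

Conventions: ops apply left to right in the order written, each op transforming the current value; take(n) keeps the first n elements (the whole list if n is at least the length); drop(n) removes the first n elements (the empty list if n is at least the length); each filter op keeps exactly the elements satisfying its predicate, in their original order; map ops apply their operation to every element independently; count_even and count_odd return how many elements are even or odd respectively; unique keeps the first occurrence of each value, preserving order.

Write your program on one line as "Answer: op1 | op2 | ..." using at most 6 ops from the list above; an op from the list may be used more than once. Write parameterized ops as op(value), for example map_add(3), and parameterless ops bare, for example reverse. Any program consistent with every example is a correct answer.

drop(3) | unique | drop(1) | map_neg | len

Check, running the answer program on each example:
  [-23, -1, 6] -> [] -> [] -> [] -> [] -> 0
  [9, 29, -37, 48, -29, 36, 27, 50, 48, -12] -> [48, -29, 36, 27, 50, 48, -12] -> [48, -29, 36, 27, 50, -12] -> [-29, 36, 27, 50, -12] -> [29, -36, -27, -50, 12] -> 5
  [4, -36, 38, 10, 6, 30, 27] -> [10, 6, 30, 27] -> [10, 6, 30, 27] -> [6, 30, 27] -> [-6, -30, -27] -> 3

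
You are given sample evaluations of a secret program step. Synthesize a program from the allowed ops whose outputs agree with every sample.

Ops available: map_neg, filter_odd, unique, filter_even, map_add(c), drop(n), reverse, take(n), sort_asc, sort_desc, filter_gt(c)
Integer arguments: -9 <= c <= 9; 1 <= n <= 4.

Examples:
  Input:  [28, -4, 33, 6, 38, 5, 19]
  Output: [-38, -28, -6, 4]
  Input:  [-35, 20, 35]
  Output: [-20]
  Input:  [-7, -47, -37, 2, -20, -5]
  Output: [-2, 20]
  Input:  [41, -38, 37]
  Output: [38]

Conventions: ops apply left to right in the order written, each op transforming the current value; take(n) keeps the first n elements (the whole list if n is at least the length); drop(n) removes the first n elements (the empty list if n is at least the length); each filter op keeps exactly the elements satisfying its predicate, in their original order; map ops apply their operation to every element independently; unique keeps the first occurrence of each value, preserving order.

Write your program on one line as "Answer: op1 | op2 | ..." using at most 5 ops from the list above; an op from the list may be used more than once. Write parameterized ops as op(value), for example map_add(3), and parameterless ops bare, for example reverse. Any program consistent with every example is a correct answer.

map_neg | sort_asc | reverse | filter_even | reverse

Check, running the answer program on each example:
  [28, -4, 33, 6, 38, 5, 19] -> [-28, 4, -33, -6, -38, -5, -19] -> [-38, -33, -28, -19, -6, -5, 4] -> [4, -5, -6, -19, -28, -33, -38] -> [4, -6, -28, -38] -> [-38, -28, -6, 4]
  [-35, 20, 35] -> [35, -20, -35] -> [-35, -20, 35] -> [35, -20, -35] -> [-20] -> [-20]
  [-7, -47, -37, 2, -20, -5] -> [7, 47, 37, -2, 20, 5] -> [-2, 5, 7, 20, 37, 47] -> [47, 37, 20, 7, 5, -2] -> [20, -2] -> [-2, 20]
  [41, -38, 37] -> [-41, 38, -37] -> [-41, -37, 38] -> [38, -37, -41] -> [38] -> [38]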